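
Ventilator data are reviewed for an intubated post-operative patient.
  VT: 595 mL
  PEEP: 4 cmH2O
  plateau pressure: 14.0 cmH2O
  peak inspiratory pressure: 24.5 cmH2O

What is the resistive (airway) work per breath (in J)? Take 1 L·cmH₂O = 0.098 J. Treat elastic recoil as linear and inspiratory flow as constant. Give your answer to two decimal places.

0.61

With constant inspiratory flow the resistive pressure is constant at PIP − Pplat = 24.5 − 14.0 = 10.5 cmH2O, so resistive work = 10.5 × 0.595 = 6.248 L·cmH2O.
× 0.098 J/(L·cmH2O) → 0.6123 J.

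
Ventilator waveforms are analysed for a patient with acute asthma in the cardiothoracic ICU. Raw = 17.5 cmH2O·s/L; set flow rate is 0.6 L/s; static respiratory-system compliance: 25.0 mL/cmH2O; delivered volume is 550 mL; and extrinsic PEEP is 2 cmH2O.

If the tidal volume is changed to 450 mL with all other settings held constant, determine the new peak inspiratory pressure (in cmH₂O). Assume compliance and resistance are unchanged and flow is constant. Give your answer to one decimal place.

PIP = Vt/C + R·V̇ + PEEP (constant-flow equation of motion).
Only the elastic term changes: ΔPIP = ΔVt / C = (450 − 550) / 25.0 = -4.0 cmH2O.
Original PIP = 550/25.0 + 17.5×0.6 + 2 = 34.5 cmH2O; new PIP = 34.5 + (-4.0) = 30.5 cmH2O.

30.5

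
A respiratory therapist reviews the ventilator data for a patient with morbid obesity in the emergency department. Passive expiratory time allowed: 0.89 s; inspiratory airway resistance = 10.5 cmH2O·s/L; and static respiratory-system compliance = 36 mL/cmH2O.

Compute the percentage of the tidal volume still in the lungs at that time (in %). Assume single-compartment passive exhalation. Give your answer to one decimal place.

9.5

τ = R × C = 10.5 × 36 mL/cmH2O = 10.5 × 0.036 L/cmH2O = 0.378 s.
Passive exhalation: V(t)/V₀ = e^(−t/τ) = e^(−0.89/0.378) = 0.09494.
Fraction remaining = 0.09494 → 9.494%.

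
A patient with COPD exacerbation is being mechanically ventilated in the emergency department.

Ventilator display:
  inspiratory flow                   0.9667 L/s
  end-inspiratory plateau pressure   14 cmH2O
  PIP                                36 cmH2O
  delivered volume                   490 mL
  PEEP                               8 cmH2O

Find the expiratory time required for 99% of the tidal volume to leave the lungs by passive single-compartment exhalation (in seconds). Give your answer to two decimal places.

R = (PIP − Pplat)/V̇ = (36 − 14) / 0.9667 = 22.0/0.9667 = 22.758 cmH2O·s/L.
C = Vt/(Pplat − PEEP) = 490.0 / (14 − 8) = 490.0/6.0 = 81.667 mL/cmH2O.
τ = R × C = 22.758 × 0.08167 L/cmH2O = 1.859 s.
t = −τ·ln(1 − 0.99) = −1.859·ln(0.01) = 8.561 s.

8.56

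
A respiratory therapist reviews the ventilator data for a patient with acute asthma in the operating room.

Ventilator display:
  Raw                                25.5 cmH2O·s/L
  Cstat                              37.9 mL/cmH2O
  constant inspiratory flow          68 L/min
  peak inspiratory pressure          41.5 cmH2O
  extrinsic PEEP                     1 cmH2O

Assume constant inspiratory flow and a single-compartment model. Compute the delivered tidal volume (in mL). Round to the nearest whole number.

440

Flow: 68 L/min ÷ 60 = 1.1333 L/s.
Equation of motion (constant flow): PIP = Vt/C + R·V̇ + PEEP.
Vt/C = PIP − R·V̇ − PEEP = 41.5 − 28.899 − 1 = 11.601 cmH2O.
Vt = C × 11.601 = 37.9 × 11.601 = 439.68 mL.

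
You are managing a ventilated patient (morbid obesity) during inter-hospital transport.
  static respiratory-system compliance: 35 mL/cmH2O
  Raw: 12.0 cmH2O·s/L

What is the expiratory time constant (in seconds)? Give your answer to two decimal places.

0.42

τ = R × C = 12.0 × 35 mL/cmH2O = 12.0 × 0.035 L/cmH2O = 0.42 s.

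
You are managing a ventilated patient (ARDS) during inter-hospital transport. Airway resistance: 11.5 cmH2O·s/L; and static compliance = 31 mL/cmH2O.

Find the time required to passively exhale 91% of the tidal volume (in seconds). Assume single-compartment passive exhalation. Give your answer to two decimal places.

τ = R × C = 11.5 × 31 mL/cmH2O = 11.5 × 0.031 L/cmH2O = 0.3565 s.
Exhaled fraction f = 1 − e^(−t/τ) → t = −τ·ln(1 − f) = −0.3565·ln(0.09) = 0.8584 s.

0.86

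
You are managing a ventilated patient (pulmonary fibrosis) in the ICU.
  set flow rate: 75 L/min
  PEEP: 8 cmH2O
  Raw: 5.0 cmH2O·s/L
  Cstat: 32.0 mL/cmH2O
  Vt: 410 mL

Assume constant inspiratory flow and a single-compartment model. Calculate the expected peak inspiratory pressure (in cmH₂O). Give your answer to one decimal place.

27.1

Flow: 75 L/min ÷ 60 = 1.25 L/s.
Equation of motion (constant flow): PIP = Vt/C + R·V̇ + PEEP.
PIP = 410/32.0 + 5.0×1.25 + 8 = 12.813 + 6.25 + 8 = 27.063 cmH2O.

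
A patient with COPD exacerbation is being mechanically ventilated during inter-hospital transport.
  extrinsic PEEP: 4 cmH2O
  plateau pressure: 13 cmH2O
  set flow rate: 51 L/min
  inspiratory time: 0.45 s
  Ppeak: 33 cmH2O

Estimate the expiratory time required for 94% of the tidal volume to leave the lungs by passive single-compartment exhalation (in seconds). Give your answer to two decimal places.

Flow: 51 L/min ÷ 60 = 0.85 L/s.
Vt = flow × Ti = 0.85 L/s × 0.45 s × 1000 mL/L = 382.5 mL.
R = (PIP − Pplat)/V̇ = (33 − 13) / 0.85 = 20.0/0.85 = 23.529 cmH2O·s/L.
C = Vt/(Pplat − PEEP) = 382.5 / (13 − 4) = 382.5/9.0 = 42.5 mL/cmH2O.
τ = R × C = 23.529 × 0.0425 L/cmH2O = 1.0 s.
t = −τ·ln(1 − 0.94) = −1.0·ln(0.06) = 2.813 s.

2.81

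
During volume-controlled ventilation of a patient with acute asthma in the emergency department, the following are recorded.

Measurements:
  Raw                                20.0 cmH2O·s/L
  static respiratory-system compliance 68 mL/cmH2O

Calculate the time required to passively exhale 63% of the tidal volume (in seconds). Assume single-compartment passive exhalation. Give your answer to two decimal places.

τ = R × C = 20.0 × 68 mL/cmH2O = 20.0 × 0.068 L/cmH2O = 1.36 s.
Exhaled fraction f = 1 − e^(−t/τ) → t = −τ·ln(1 − f) = −1.36·ln(0.37) = 1.352 s.

1.35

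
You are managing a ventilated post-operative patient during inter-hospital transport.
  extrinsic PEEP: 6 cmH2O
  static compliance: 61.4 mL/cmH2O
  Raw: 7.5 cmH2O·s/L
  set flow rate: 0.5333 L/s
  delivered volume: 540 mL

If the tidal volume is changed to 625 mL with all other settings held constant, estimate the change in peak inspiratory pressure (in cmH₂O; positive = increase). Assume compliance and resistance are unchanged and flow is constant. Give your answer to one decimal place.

1.4

PIP = Vt/C + R·V̇ + PEEP (constant-flow equation of motion).
Only the elastic term changes: ΔPIP = ΔVt / C = (625 − 540) / 61.4 = 1.384 cmH2O.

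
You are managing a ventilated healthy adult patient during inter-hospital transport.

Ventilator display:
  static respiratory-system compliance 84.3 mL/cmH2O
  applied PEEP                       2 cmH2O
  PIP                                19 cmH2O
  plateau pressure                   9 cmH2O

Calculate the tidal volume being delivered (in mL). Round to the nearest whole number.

590

Vt = Cstat × (Pplat − PEEP) = 84.3 × (9 − 2) = 84.3 × 7.0 = 590.1 mL.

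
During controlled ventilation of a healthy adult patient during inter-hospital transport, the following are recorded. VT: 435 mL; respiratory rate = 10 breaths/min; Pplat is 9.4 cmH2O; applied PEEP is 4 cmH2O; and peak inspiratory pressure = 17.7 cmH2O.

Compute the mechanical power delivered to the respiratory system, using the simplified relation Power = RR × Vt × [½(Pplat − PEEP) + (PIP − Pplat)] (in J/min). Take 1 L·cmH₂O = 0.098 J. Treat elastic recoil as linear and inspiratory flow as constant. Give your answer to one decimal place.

4.7

Per-breath work = Vt × [½(Pplat−PEEP) + (PIP−Pplat)] = 0.435 × [0.5×5.4 + 8.3] = 0.435 × 11.0 = 4.785 L·cmH2O.
Power = 10 × 4.785 = 47.85 L·cmH2O/min.
× 0.098 J/(L·cmH2O) → 4.689 J/min.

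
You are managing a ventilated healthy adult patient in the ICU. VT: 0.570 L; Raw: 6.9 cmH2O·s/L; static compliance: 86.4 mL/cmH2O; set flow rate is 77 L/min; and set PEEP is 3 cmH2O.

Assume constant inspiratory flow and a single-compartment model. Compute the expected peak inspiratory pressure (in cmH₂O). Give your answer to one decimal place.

18.5

Flow: 77 L/min ÷ 60 = 1.2833 L/s.
Equation of motion (constant flow): PIP = Vt/C + R·V̇ + PEEP.
PIP = 570/86.4 + 6.9×1.2833 + 3 = 6.597 + 8.855 + 3 = 18.452 cmH2O.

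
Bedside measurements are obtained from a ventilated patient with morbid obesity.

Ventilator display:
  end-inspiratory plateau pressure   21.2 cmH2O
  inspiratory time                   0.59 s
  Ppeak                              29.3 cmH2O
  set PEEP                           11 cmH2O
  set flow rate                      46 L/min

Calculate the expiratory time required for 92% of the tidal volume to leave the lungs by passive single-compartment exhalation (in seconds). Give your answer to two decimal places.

1.18

Flow: 46 L/min ÷ 60 = 0.7667 L/s.
Vt = flow × Ti = 0.7667 L/s × 0.59 s × 1000 mL/L = 452.35 mL.
R = (PIP − Pplat)/V̇ = (29.3 − 21.2) / 0.7667 = 8.1/0.7667 = 10.565 cmH2O·s/L.
C = Vt/(Pplat − PEEP) = 452.35 / (21.2 − 11) = 452.35/10.2 = 44.348 mL/cmH2O.
τ = R × C = 10.565 × 0.04435 L/cmH2O = 0.4686 s.
t = −τ·ln(1 − 0.92) = −0.4686·ln(0.08) = 1.184 s.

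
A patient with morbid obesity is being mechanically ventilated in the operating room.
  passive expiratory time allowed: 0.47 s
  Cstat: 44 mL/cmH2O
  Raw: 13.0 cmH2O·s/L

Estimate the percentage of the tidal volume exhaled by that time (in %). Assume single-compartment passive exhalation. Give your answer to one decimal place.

τ = R × C = 13.0 × 44 mL/cmH2O = 13.0 × 0.044 L/cmH2O = 0.572 s.
Passive exhalation: V(t)/V₀ = e^(−t/τ) = e^(−0.47/0.572) = 0.4397.
Fraction exhaled = 1 − 0.4397 = 0.5603 → 56.03%.

56.0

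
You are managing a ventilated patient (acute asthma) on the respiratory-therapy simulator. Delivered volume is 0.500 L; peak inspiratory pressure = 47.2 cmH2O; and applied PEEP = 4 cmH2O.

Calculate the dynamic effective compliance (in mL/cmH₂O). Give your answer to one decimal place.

Dynamic compliance = Vt / (PIP − PEEP) = 500 / (47.2 − 4) = 500 / 43.2 = 11.574 mL/cmH2O.

11.6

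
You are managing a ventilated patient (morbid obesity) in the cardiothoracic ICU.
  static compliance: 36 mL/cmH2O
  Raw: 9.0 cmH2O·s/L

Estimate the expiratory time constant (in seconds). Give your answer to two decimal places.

τ = R × C = 9.0 × 36 mL/cmH2O = 9.0 × 0.036 L/cmH2O = 0.324 s.

0.32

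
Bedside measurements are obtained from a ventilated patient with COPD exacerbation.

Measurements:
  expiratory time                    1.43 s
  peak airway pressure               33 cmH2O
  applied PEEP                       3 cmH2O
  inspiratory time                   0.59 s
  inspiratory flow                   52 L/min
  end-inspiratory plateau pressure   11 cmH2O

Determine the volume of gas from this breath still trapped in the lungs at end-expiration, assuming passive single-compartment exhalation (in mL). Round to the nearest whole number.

Flow: 52 L/min ÷ 60 = 0.8667 L/s.
Vt = flow × Ti = 0.8667 L/s × 0.59 s × 1000 mL/L = 511.35 mL.
R = (PIP − Pplat)/V̇ = (33 − 11) / 0.8667 = 22.0/0.8667 = 25.384 cmH2O·s/L.
C = Vt/(Pplat − PEEP) = 511.35 / (11 − 3) = 511.35/8.0 = 63.919 mL/cmH2O.
τ = R × C = 25.384 × 0.06392 L/cmH2O = 1.623 s.
Fraction remaining = e^(−Te/τ) = e^(−1.43/1.623) = 0.4143.
Trapped volume = 511.35 × 0.4143 = 211.85 mL.

212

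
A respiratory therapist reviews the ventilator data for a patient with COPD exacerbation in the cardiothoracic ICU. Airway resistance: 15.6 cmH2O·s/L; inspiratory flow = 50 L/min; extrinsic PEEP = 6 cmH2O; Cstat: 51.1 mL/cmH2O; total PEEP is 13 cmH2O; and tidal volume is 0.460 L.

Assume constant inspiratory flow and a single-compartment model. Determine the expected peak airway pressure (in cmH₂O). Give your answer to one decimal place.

35.0

Flow: 50 L/min ÷ 60 = 0.8333 L/s.
Total PEEP = 13 cmH2O (set 6 + intrinsic 7); this is the baseline alveolar pressure.
Equation of motion (constant flow): PIP = Vt/C + R·V̇ + PEEP.
PIP = 460/51.1 + 15.6×0.8333 + 13 = 9.002 + 12.999 + 13 = 35.001 cmH2O.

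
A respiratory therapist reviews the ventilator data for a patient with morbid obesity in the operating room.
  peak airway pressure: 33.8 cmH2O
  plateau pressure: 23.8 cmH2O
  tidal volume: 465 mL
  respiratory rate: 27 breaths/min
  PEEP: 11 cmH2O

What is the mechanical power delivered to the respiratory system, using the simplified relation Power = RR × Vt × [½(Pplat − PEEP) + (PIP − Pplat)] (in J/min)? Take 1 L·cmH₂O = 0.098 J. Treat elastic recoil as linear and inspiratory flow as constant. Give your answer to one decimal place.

Per-breath work = Vt × [½(Pplat−PEEP) + (PIP−Pplat)] = 0.465 × [0.5×12.8 + 10.0] = 0.465 × 16.4 = 7.626 L·cmH2O.
Power = 27 × 7.626 = 205.9 L·cmH2O/min.
× 0.098 J/(L·cmH2O) → 20.178 J/min.

20.2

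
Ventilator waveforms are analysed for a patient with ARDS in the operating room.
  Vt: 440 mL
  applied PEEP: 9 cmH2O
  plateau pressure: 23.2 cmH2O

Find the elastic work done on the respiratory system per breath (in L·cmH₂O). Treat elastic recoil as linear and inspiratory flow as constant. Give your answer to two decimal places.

3.12

Elastic work ≈ ½ × (Pplat − PEEP) × Vt = 0.5 × (23.2 − 9) × 0.440 L = 0.5 × 14.2 × 0.440 = 3.124 L·cmH2O.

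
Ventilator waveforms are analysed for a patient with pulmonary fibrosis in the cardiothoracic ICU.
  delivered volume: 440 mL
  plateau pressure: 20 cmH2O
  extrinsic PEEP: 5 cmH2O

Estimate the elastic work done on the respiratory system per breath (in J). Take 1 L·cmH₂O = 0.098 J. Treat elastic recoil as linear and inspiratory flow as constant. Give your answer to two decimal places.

Elastic work ≈ ½ × (Pplat − PEEP) × Vt = 0.5 × (20 − 5) × 0.440 L = 0.5 × 15.0 × 0.440 = 3.3 L·cmH2O.
× 0.098 J/(L·cmH2O) → 0.3234 J.

0.32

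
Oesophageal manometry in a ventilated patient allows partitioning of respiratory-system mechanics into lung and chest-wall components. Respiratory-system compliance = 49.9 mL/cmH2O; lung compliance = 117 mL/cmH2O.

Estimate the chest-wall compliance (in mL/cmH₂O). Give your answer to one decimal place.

87.0

1/Ccw = 1/Crs − 1/CL.
1/Ccw = 1/49.9 − 1/117 = 0.01149.
Ccw = 87.032 mL/cmH2O.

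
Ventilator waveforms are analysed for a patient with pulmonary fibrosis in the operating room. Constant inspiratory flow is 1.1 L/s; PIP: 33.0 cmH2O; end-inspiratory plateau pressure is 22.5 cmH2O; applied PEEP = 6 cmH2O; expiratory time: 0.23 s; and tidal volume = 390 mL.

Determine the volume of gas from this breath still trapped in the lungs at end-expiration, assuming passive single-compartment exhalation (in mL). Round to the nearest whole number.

141

R = (PIP − Pplat)/V̇ = (33.0 − 22.5) / 1.1 = 10.5/1.1 = 9.545 cmH2O·s/L.
C = Vt/(Pplat − PEEP) = 390.0 / (22.5 − 6) = 390.0/16.5 = 23.636 mL/cmH2O.
τ = R × C = 9.545 × 0.02364 L/cmH2O = 0.2256 s.
Fraction remaining = e^(−Te/τ) = e^(−0.23/0.2256) = 0.3608.
Trapped volume = 390.0 × 0.3608 = 140.71 mL.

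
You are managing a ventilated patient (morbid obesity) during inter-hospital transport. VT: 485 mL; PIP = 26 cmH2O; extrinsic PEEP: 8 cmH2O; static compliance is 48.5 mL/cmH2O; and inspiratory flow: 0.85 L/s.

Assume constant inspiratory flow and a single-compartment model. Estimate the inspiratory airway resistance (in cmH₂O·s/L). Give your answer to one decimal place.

Equation of motion (constant flow): PIP = Vt/C + R·V̇ + PEEP.
R·V̇ = PIP − Vt/C − PEEP = 26 − 485/48.5 − 8 = 26 − 10.0 − 8 = 8.0 cmH2O.
R = 8.0 / 0.85 = 9.412 cmH2O·s/L.

9.4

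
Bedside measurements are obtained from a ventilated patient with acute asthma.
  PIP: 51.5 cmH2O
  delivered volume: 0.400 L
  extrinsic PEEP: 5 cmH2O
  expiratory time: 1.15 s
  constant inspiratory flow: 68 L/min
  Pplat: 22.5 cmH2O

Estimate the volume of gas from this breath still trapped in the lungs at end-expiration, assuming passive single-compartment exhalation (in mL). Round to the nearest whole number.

56

Flow: 68 L/min ÷ 60 = 1.1333 L/s.
R = (PIP − Pplat)/V̇ = (51.5 − 22.5) / 1.1333 = 29.0/1.1333 = 25.589 cmH2O·s/L.
C = Vt/(Pplat − PEEP) = 400.0 / (22.5 − 5) = 400.0/17.5 = 22.857 mL/cmH2O.
τ = R × C = 25.589 × 0.02286 L/cmH2O = 0.585 s.
Fraction remaining = e^(−Te/τ) = e^(−1.15/0.585) = 0.14.
Trapped volume = 400.0 × 0.14 = 56.0 mL.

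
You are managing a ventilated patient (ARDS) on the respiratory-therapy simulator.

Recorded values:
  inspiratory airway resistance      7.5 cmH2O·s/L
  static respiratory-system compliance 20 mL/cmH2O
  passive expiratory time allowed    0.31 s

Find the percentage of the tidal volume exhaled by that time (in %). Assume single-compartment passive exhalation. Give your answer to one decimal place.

87.3

τ = R × C = 7.5 × 20 mL/cmH2O = 7.5 × 0.020 L/cmH2O = 0.15 s.
Passive exhalation: V(t)/V₀ = e^(−t/τ) = e^(−0.31/0.15) = 0.1266.
Fraction exhaled = 1 − 0.1266 = 0.8734 → 87.34%.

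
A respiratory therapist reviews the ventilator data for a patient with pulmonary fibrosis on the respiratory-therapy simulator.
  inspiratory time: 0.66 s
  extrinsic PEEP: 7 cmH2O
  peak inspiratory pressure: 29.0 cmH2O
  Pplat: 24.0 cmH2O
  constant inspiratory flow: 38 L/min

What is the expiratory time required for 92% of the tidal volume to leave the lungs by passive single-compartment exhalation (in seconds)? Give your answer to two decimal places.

0.49

Flow: 38 L/min ÷ 60 = 0.6333 L/s.
Vt = flow × Ti = 0.6333 L/s × 0.66 s × 1000 mL/L = 417.98 mL.
R = (PIP − Pplat)/V̇ = (29.0 − 24.0) / 0.6333 = 5.0/0.6333 = 7.895 cmH2O·s/L.
C = Vt/(Pplat − PEEP) = 417.98 / (24.0 − 7) = 417.98/17.0 = 24.587 mL/cmH2O.
τ = R × C = 7.895 × 0.02459 L/cmH2O = 0.1941 s.
t = −τ·ln(1 − 0.92) = −0.1941·ln(0.08) = 0.4902 s.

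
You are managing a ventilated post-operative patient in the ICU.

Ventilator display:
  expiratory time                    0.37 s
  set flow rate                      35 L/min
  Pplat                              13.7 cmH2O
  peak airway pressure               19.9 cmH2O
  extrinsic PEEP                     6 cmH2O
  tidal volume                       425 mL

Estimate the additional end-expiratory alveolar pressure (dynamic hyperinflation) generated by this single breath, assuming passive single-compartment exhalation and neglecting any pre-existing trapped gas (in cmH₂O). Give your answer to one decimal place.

4.1

Flow: 35 L/min ÷ 60 = 0.5833 L/s.
R = (PIP − Pplat)/V̇ = (19.9 − 13.7) / 0.5833 = 6.2/0.5833 = 10.629 cmH2O·s/L.
C = Vt/(Pplat − PEEP) = 425.0 / (13.7 − 6) = 425.0/7.7 = 55.195 mL/cmH2O.
τ = R × C = 10.629 × 0.0552 L/cmH2O = 0.5867 s.
Fraction remaining = e^(−Te/τ) = e^(−0.37/0.5867) = 0.5322; trapped volume = 425.0 × 0.5322 = 226.19 mL.
Additional alveolar pressure from trapping ≈ V_trapped / C = 226.19 / 55.195 = 4.098 cmH2O.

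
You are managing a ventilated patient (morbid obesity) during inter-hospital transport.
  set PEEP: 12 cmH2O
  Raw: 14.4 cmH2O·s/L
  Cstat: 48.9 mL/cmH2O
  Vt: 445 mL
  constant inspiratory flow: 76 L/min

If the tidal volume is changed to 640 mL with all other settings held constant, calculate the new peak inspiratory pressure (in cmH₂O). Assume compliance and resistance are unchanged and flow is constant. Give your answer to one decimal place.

Flow: 76 L/min ÷ 60 = 1.2667 L/s.
PIP = Vt/C + R·V̇ + PEEP (constant-flow equation of motion).
Only the elastic term changes: ΔPIP = ΔVt / C = (640 − 445) / 48.9 = 3.988 cmH2O.
Original PIP = 445/48.9 + 14.4×1.2667 + 12 = 39.341 cmH2O; new PIP = 39.341 + (3.988) = 43.329 cmH2O.

43.3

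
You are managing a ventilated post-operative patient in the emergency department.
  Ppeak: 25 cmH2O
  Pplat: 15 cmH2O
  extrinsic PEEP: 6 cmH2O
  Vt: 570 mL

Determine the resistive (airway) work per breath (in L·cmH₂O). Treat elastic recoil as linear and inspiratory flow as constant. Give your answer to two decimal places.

5.70

With constant inspiratory flow the resistive pressure is constant at PIP − Pplat = 25 − 15 = 10.0 cmH2O, so resistive work = 10.0 × 0.570 = 5.7 L·cmH2O.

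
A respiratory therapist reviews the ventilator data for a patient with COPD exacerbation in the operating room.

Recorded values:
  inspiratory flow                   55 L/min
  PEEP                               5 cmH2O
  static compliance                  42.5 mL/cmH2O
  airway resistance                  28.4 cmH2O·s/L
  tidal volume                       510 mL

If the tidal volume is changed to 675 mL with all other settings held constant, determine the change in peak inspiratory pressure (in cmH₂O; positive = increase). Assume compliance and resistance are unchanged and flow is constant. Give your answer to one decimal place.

3.9

PIP = Vt/C + R·V̇ + PEEP (constant-flow equation of motion).
Only the elastic term changes: ΔPIP = ΔVt / C = (675 − 510) / 42.5 = 3.882 cmH2O.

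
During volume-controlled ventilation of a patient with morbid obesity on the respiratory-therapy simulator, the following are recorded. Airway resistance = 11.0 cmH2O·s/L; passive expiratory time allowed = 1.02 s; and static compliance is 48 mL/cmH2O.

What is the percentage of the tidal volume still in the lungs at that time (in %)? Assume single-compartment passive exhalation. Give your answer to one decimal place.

14.5

τ = R × C = 11.0 × 48 mL/cmH2O = 11.0 × 0.048 L/cmH2O = 0.528 s.
Passive exhalation: V(t)/V₀ = e^(−t/τ) = e^(−1.02/0.528) = 0.1449.
Fraction remaining = 0.1449 → 14.49%.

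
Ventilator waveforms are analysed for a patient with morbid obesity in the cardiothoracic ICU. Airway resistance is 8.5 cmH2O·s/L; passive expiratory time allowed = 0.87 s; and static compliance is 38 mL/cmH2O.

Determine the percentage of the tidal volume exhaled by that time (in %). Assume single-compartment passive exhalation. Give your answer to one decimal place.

93.2

τ = R × C = 8.5 × 38 mL/cmH2O = 8.5 × 0.038 L/cmH2O = 0.323 s.
Passive exhalation: V(t)/V₀ = e^(−t/τ) = e^(−0.87/0.323) = 0.06764.
Fraction exhaled = 1 − 0.06764 = 0.9324 → 93.24%.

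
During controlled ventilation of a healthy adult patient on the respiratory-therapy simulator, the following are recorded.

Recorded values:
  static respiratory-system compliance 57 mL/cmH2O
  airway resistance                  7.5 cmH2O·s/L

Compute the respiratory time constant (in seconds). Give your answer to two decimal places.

τ = R × C = 7.5 × 57 mL/cmH2O = 7.5 × 0.057 L/cmH2O = 0.4275 s.

0.43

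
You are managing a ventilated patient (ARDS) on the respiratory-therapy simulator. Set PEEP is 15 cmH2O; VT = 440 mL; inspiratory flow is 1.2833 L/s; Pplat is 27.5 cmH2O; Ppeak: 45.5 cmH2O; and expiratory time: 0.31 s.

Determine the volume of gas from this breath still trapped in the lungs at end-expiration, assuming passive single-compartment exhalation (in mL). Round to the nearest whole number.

235

R = (PIP − Pplat)/V̇ = (45.5 − 27.5) / 1.2833 = 18.0/1.2833 = 14.026 cmH2O·s/L.
C = Vt/(Pplat − PEEP) = 440.0 / (27.5 − 15) = 440.0/12.5 = 35.2 mL/cmH2O.
τ = R × C = 14.026 × 0.0352 L/cmH2O = 0.4937 s.
Fraction remaining = e^(−Te/τ) = e^(−0.31/0.4937) = 0.5337.
Trapped volume = 440.0 × 0.5337 = 234.83 mL.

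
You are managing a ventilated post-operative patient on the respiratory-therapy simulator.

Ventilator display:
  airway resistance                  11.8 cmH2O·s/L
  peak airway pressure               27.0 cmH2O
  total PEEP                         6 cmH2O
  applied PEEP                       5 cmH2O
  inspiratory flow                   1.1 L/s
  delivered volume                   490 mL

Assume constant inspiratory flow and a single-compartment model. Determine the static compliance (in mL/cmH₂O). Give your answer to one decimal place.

Total PEEP = 6 cmH2O (set 5 + intrinsic 1); this is the baseline alveolar pressure.
Equation of motion (constant flow): PIP = Vt/C + R·V̇ + PEEP.
Vt/C = PIP − R·V̇ − PEEP = 27.0 − 11.8×1.1 − 6 = 27.0 − 12.98 − 6 = 8.02 cmH2O.
C = Vt / 8.02 = 490 / 8.02 = 61.097 mL/cmH2O.

61.1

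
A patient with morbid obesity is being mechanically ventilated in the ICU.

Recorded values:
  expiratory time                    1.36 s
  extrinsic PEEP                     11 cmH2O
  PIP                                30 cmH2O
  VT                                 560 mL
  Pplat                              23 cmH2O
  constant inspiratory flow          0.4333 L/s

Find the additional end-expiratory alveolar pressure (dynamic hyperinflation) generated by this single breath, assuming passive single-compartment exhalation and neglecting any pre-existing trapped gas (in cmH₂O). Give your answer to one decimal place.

R = (PIP − Pplat)/V̇ = (30 − 23) / 0.4333 = 7.0/0.4333 = 16.155 cmH2O·s/L.
C = Vt/(Pplat − PEEP) = 560.0 / (23 − 11) = 560.0/12.0 = 46.667 mL/cmH2O.
τ = R × C = 16.155 × 0.04667 L/cmH2O = 0.754 s.
Fraction remaining = e^(−Te/τ) = e^(−1.36/0.754) = 0.1647; trapped volume = 560.0 × 0.1647 = 92.232 mL.
Additional alveolar pressure from trapping ≈ V_trapped / C = 92.232 / 46.667 = 1.976 cmH2O.

2.0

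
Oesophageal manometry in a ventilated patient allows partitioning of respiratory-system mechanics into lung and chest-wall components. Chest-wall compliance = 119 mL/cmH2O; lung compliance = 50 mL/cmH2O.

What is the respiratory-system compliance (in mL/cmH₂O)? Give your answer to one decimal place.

35.2

Lung and chest wall are elastances in series: 1/Crs = 1/CL + 1/Ccw.
1/Crs = 1/50 + 1/119 = 0.0284.
Crs = 35.211 mL/cmH2O.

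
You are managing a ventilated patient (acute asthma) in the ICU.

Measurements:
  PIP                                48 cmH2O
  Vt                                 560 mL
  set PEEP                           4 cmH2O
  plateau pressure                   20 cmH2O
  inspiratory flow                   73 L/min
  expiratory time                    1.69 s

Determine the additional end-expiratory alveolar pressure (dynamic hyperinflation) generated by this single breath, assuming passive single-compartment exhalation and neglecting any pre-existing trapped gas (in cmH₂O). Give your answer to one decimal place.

Flow: 73 L/min ÷ 60 = 1.2167 L/s.
R = (PIP − Pplat)/V̇ = (48 − 20) / 1.2167 = 28.0/1.2167 = 23.013 cmH2O·s/L.
C = Vt/(Pplat − PEEP) = 560.0 / (20 − 4) = 560.0/16.0 = 35.0 mL/cmH2O.
τ = R × C = 23.013 × 0.035 L/cmH2O = 0.8055 s.
Fraction remaining = e^(−Te/τ) = e^(−1.69/0.8055) = 0.1227; trapped volume = 560.0 × 0.1227 = 68.712 mL.
Additional alveolar pressure from trapping ≈ V_trapped / C = 68.712 / 35.0 = 1.963 cmH2O.

2.0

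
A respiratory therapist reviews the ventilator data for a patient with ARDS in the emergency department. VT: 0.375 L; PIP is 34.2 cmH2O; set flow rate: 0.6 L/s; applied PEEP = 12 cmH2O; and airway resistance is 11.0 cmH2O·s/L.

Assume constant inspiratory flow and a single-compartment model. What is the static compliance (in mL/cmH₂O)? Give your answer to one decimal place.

Equation of motion (constant flow): PIP = Vt/C + R·V̇ + PEEP.
Vt/C = PIP − R·V̇ − PEEP = 34.2 − 11.0×0.6 − 12 = 34.2 − 6.6 − 12 = 15.6 cmH2O.
C = Vt / 15.6 = 375 / 15.6 = 24.038 mL/cmH2O.

24.0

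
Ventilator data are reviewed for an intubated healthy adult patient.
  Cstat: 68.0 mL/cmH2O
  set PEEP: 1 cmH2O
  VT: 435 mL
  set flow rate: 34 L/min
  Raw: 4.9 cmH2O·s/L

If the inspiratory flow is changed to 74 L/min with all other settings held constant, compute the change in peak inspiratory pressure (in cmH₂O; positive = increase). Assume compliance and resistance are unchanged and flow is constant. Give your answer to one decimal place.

Flow: 34 L/min ÷ 60 = 0.5667 L/s.
New flow: 74 L/min ÷ 60 = 1.2333 L/s.
PIP = Vt/C + R·V̇ + PEEP (constant-flow equation of motion).
Only the resistive term changes: ΔPIP = R × ΔV̇ = 4.9 × (1.2333 − 0.5667) = 4.9 × 0.6666 = 3.266 cmH2O.

3.3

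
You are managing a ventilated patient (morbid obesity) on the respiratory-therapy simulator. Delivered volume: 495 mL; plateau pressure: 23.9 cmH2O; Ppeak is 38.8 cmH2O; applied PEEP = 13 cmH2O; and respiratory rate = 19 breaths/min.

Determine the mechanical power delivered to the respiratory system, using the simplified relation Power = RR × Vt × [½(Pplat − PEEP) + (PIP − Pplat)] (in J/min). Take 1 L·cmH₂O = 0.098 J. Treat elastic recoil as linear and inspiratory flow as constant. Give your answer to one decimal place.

18.8

Per-breath work = Vt × [½(Pplat−PEEP) + (PIP−Pplat)] = 0.495 × [0.5×10.9 + 14.9] = 0.495 × 20.35 = 10.073 L·cmH2O.
Power = 19 × 10.073 = 191.39 L·cmH2O/min.
× 0.098 J/(L·cmH2O) → 18.756 J/min.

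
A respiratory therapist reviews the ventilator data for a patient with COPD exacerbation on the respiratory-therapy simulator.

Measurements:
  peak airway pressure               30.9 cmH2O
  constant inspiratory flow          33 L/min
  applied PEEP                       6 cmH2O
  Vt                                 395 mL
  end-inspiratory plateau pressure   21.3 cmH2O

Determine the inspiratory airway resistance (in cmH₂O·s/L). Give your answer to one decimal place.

Flow: 33 L/min ÷ 60 = 0.55 L/s.
Raw = (PIP − Pplat) / flow = (30.9 − 21.3) / 0.55 = 9.6 / 0.55 = 17.455 cmH2O·s/L.

17.5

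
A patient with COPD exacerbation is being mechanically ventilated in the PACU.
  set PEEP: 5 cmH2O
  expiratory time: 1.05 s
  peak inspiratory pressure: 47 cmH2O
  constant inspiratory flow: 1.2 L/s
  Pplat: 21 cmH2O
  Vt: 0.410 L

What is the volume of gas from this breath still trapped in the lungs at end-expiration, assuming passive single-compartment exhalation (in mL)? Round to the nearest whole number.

62

R = (PIP − Pplat)/V̇ = (47 − 21) / 1.2 = 26.0/1.2 = 21.667 cmH2O·s/L.
C = Vt/(Pplat − PEEP) = 410.0 / (21 − 5) = 410.0/16.0 = 25.625 mL/cmH2O.
τ = R × C = 21.667 × 0.02563 L/cmH2O = 0.5553 s.
Fraction remaining = e^(−Te/τ) = e^(−1.05/0.5553) = 0.1509.
Trapped volume = 410.0 × 0.1509 = 61.869 mL.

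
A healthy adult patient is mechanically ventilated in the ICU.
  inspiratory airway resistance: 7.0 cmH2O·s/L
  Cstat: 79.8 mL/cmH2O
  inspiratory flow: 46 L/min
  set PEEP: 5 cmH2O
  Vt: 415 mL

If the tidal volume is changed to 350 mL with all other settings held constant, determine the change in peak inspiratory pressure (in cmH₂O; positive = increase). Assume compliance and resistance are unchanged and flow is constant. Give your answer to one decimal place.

-0.8

PIP = Vt/C + R·V̇ + PEEP (constant-flow equation of motion).
Only the elastic term changes: ΔPIP = ΔVt / C = (350 − 415) / 79.8 = -0.8145 cmH2O.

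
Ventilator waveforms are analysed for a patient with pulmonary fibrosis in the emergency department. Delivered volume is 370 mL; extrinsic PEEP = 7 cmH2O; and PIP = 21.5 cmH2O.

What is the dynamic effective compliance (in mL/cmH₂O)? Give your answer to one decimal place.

Dynamic compliance = Vt / (PIP − PEEP) = 370 / (21.5 − 7) = 370 / 14.5 = 25.517 mL/cmH2O.

25.5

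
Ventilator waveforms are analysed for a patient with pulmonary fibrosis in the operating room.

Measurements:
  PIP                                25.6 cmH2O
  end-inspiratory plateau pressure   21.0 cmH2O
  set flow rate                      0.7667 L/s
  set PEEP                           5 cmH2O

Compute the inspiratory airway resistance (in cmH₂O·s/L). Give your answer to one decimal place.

Raw = (PIP − Pplat) / flow = (25.6 − 21.0) / 0.7667 = 4.6 / 0.7667 = 6.0 cmH2O·s/L.

6.0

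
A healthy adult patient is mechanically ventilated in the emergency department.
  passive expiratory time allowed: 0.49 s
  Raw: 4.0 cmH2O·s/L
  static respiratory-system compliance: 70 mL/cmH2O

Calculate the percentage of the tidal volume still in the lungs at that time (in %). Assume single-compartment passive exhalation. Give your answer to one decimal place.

17.4

τ = R × C = 4.0 × 70 mL/cmH2O = 4.0 × 0.070 L/cmH2O = 0.28 s.
Passive exhalation: V(t)/V₀ = e^(−t/τ) = e^(−0.49/0.28) = 0.1738.
Fraction remaining = 0.1738 → 17.38%.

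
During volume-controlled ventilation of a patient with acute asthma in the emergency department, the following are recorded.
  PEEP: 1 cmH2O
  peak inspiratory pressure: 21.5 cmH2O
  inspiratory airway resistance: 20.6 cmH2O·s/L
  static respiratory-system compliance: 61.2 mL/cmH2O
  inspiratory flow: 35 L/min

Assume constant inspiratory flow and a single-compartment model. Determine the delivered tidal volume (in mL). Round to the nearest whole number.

519

Flow: 35 L/min ÷ 60 = 0.5833 L/s.
Equation of motion (constant flow): PIP = Vt/C + R·V̇ + PEEP.
Vt/C = PIP − R·V̇ − PEEP = 21.5 − 12.016 − 1 = 8.484 cmH2O.
Vt = C × 8.484 = 61.2 × 8.484 = 519.22 mL.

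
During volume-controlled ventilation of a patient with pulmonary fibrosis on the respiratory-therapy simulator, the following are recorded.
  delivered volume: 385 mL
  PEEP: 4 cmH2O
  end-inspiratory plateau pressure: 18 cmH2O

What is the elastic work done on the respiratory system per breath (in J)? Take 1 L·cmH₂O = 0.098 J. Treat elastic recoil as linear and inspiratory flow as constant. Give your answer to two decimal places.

Elastic work ≈ ½ × (Pplat − PEEP) × Vt = 0.5 × (18 − 4) × 0.385 L = 0.5 × 14.0 × 0.385 = 2.695 L·cmH2O.
× 0.098 J/(L·cmH2O) → 0.2641 J.

0.26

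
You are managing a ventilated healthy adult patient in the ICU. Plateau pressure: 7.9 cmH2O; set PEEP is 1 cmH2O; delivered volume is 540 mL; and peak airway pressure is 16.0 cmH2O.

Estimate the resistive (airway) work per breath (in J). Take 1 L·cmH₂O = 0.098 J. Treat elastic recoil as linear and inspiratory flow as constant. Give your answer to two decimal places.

0.43

With constant inspiratory flow the resistive pressure is constant at PIP − Pplat = 16.0 − 7.9 = 8.1 cmH2O, so resistive work = 8.1 × 0.540 = 4.374 L·cmH2O.
× 0.098 J/(L·cmH2O) → 0.4287 J.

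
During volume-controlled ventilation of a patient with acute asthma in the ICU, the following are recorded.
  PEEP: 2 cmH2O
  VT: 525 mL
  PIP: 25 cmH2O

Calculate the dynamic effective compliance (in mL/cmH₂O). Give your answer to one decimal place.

Dynamic compliance = Vt / (PIP − PEEP) = 525 / (25 − 2) = 525 / 23.0 = 22.826 mL/cmH2O.

22.8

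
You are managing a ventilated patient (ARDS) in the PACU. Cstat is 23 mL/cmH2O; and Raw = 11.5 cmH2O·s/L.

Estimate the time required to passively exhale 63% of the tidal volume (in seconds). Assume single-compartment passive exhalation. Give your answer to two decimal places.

τ = R × C = 11.5 × 23 mL/cmH2O = 11.5 × 0.023 L/cmH2O = 0.2645 s.
Exhaled fraction f = 1 − e^(−t/τ) → t = −τ·ln(1 − f) = −0.2645·ln(0.37) = 0.263 s.

0.26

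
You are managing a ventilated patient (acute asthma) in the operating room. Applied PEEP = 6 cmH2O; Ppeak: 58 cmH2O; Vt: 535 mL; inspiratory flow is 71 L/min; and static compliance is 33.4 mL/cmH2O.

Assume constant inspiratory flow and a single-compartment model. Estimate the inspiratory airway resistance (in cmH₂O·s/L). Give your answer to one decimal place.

30.4

Flow: 71 L/min ÷ 60 = 1.1833 L/s.
Equation of motion (constant flow): PIP = Vt/C + R·V̇ + PEEP.
R·V̇ = PIP − Vt/C − PEEP = 58 − 535/33.4 − 6 = 58 − 16.018 − 6 = 35.982 cmH2O.
R = 35.982 / 1.1833 = 30.408 cmH2O·s/L.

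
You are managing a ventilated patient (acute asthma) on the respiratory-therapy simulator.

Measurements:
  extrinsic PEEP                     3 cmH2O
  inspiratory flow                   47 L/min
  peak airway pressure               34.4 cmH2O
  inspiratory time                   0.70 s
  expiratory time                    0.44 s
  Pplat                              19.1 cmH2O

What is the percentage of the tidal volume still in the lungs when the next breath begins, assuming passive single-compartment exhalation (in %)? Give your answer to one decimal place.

Flow: 47 L/min ÷ 60 = 0.7833 L/s.
Vt = flow × Ti = 0.7833 L/s × 0.70 s × 1000 mL/L = 548.31 mL.
R = (PIP − Pplat)/V̇ = (34.4 − 19.1) / 0.7833 = 15.3/0.7833 = 19.533 cmH2O·s/L.
C = Vt/(Pplat − PEEP) = 548.31 / (19.1 − 3) = 548.31/16.1 = 34.057 mL/cmH2O.
τ = R × C = 19.533 × 0.03406 L/cmH2O = 0.6653 s.
Fraction remaining at end-expiration = e^(−Te/τ) = e^(−0.44/0.6653) = 0.5162 → 51.62%.

51.6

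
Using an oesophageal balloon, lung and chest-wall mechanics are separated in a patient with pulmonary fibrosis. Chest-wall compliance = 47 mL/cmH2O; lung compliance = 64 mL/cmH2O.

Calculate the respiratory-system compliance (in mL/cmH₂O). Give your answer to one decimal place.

Lung and chest wall are elastances in series: 1/Crs = 1/CL + 1/Ccw.
1/Crs = 1/64 + 1/47 = 0.0369.
Crs = 27.1 mL/cmH2O.

27.1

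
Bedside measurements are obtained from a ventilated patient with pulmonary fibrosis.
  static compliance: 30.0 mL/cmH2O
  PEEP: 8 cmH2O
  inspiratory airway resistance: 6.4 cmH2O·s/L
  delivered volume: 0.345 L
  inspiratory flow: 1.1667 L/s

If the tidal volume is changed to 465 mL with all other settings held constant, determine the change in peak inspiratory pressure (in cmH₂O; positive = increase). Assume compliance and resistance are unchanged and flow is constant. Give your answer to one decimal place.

4.0

PIP = Vt/C + R·V̇ + PEEP (constant-flow equation of motion).
Only the elastic term changes: ΔPIP = ΔVt / C = (465 − 345) / 30.0 = 4.0 cmH2O.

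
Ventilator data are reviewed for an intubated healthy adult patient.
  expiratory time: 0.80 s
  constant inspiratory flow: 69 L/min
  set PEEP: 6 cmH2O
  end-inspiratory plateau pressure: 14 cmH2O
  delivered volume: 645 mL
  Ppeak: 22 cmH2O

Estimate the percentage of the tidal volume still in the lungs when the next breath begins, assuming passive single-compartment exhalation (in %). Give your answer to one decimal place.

Flow: 69 L/min ÷ 60 = 1.15 L/s.
R = (PIP − Pplat)/V̇ = (22 − 14) / 1.15 = 8.0/1.15 = 6.957 cmH2O·s/L.
C = Vt/(Pplat − PEEP) = 645.0 / (14 − 6) = 645.0/8.0 = 80.625 mL/cmH2O.
τ = R × C = 6.957 × 0.08063 L/cmH2O = 0.5609 s.
Fraction remaining at end-expiration = e^(−Te/τ) = e^(−0.80/0.5609) = 0.2402 → 24.02%.

24.0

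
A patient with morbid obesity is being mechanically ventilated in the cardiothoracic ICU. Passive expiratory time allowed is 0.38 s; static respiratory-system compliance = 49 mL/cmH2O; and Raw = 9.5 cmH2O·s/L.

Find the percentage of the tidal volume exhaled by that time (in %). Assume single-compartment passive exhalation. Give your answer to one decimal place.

τ = R × C = 9.5 × 49 mL/cmH2O = 9.5 × 0.049 L/cmH2O = 0.4655 s.
Passive exhalation: V(t)/V₀ = e^(−t/τ) = e^(−0.38/0.4655) = 0.4421.
Fraction exhaled = 1 − 0.4421 = 0.5579 → 55.79%.

55.8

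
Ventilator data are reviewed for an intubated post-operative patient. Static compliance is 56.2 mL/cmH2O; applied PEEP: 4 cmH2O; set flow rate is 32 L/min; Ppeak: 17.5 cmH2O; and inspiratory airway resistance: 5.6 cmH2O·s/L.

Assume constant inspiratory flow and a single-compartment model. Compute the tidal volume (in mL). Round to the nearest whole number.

591

Flow: 32 L/min ÷ 60 = 0.5333 L/s.
Equation of motion (constant flow): PIP = Vt/C + R·V̇ + PEEP.
Vt/C = PIP − R·V̇ − PEEP = 17.5 − 2.986 − 4 = 10.514 cmH2O.
Vt = C × 10.514 = 56.2 × 10.514 = 590.89 mL.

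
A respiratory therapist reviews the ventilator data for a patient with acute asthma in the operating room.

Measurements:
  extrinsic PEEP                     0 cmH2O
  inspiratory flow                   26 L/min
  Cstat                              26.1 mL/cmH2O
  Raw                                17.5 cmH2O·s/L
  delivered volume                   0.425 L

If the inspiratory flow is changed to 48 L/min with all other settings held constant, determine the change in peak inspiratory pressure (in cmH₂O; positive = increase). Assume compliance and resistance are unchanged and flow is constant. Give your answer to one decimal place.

Flow: 26 L/min ÷ 60 = 0.4333 L/s.
New flow: 48 L/min ÷ 60 = 0.8 L/s.
PIP = Vt/C + R·V̇ + PEEP (constant-flow equation of motion).
Only the resistive term changes: ΔPIP = R × ΔV̇ = 17.5 × (0.8 − 0.4333) = 17.5 × 0.3667 = 6.417 cmH2O.

6.4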